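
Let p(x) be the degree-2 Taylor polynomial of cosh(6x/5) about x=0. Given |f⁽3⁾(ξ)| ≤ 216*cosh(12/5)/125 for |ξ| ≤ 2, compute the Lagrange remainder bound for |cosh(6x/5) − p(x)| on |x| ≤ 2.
288*cosh(12/5)/125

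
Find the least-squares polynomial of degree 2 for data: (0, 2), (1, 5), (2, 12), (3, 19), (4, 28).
12/7 + (111/35)x + (6/7)x²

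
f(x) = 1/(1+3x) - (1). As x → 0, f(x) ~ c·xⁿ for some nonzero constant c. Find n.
1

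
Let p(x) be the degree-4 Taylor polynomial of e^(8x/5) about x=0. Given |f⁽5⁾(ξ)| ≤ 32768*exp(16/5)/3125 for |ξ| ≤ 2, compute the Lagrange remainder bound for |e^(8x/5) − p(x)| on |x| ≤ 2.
131072*exp(16/5)/46875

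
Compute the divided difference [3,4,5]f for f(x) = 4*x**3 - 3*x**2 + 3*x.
45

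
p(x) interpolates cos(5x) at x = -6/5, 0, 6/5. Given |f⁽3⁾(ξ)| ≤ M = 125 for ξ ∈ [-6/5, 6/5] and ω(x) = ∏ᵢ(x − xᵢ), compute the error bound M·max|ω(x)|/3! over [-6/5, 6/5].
8*sqrt(3)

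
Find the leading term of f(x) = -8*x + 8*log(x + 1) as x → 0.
-4*x**2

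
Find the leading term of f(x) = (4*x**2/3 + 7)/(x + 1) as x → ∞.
4*x/3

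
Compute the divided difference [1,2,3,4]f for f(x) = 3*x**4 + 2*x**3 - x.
32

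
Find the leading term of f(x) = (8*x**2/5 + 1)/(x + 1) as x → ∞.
8*x/5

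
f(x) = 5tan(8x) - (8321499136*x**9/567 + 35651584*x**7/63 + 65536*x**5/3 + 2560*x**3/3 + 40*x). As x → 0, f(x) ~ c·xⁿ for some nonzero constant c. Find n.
11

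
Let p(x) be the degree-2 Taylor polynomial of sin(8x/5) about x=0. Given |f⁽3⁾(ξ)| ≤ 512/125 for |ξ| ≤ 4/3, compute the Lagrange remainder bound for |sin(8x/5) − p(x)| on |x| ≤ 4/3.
16384/10125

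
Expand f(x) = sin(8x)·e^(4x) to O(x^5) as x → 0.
8*x + 32*x**2 - 64*x**3/3 - 256*x**4 + O(x**5)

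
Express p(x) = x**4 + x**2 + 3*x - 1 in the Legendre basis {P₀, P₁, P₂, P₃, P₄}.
(-7/15)P₀ + (3)P₁ + (26/21)P₂ + (8/35)P₄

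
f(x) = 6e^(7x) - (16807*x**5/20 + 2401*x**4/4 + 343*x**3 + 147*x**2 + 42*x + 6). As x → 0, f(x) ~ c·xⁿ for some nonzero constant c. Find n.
6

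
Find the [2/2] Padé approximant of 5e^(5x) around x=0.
(125*x**2/12 + 25*x/2 + 5)/(25*x**2/12 - 5*x/2 + 1)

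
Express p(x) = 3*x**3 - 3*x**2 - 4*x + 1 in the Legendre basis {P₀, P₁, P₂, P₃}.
(-11/5)P₁ + (-2)P₂ + (6/5)P₃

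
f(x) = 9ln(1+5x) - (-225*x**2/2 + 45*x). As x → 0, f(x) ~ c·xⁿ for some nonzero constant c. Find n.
3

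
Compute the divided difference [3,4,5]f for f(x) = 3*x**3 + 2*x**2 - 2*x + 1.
38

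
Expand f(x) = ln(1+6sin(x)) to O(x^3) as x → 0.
6*x - 18*x**2 + O(x**3)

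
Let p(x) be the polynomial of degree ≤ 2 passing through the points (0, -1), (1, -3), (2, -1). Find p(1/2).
-5/2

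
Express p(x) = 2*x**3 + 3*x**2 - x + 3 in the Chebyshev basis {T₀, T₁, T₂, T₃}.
(9/2)T₀ + (1/2)T₁ + (3/2)T₂ + (1/2)T₃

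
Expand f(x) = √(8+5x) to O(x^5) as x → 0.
2*sqrt(2) + 5*sqrt(2)*x/8 - 25*sqrt(2)*x**2/256 + 125*sqrt(2)*x**3/4096 - 3125*sqrt(2)*x**4/262144 + O(x**5)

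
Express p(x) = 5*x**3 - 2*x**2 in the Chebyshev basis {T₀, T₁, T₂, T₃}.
-T₀ + (15/4)T₁ - T₂ + (5/4)T₃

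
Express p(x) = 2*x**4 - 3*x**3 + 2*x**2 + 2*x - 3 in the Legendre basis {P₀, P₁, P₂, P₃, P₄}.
(-29/15)P₀ + (1/5)P₁ + (52/21)P₂ + (-6/5)P₃ + (16/35)P₄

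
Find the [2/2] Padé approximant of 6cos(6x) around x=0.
(6 - 90*x**2)/(3*x**2 + 1)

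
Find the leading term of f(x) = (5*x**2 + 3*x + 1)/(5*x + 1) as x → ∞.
x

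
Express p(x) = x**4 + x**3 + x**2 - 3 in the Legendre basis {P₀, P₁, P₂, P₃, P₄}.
(-37/15)P₀ + (3/5)P₁ + (26/21)P₂ + (2/5)P₃ + (8/35)P₄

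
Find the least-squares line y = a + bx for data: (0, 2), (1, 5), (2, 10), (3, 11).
a = 11/5, b = 16/5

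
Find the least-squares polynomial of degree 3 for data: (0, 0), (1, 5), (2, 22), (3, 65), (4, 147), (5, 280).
1/14 + (229/84)x + (-5/28)x² + (13/6)x³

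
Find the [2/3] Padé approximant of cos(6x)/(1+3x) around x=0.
(1 - 15*x**2)/(9*x**3 + 3*x**2 + 3*x + 1)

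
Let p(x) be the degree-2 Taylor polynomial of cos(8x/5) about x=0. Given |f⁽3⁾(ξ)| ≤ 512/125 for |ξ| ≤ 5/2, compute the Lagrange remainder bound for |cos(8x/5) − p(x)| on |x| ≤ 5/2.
32/3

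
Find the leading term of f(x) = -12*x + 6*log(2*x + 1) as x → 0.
-12*x**2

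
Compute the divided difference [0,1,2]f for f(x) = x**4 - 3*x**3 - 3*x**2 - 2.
-5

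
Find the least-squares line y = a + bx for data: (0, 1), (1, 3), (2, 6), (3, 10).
a = 1/2, b = 3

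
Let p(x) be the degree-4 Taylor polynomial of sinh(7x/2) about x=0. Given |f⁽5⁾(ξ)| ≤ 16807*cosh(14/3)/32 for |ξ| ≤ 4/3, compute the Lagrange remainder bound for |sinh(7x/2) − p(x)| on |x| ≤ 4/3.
67228*cosh(14/3)/3645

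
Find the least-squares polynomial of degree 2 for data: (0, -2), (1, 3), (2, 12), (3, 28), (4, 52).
-11/7 + (31/70)x + (45/14)x²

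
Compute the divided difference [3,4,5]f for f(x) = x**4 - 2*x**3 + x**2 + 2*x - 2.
74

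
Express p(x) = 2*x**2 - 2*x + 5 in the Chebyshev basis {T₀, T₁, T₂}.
(6)T₀ + (-2)T₁ + T₂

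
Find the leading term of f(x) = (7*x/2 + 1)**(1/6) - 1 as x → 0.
7*x/12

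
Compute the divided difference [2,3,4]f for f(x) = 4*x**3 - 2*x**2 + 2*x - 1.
34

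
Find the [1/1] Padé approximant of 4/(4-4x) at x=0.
1/(1 - x)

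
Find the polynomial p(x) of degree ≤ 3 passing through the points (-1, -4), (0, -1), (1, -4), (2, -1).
2*x**3 - 3*x**2 - 2*x - 1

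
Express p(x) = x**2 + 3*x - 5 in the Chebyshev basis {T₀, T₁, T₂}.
(-9/2)T₀ + (3)T₁ + (1/2)T₂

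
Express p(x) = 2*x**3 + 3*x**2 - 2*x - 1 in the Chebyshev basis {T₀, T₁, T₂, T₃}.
(1/2)T₀ + (-1/2)T₁ + (3/2)T₂ + (1/2)T₃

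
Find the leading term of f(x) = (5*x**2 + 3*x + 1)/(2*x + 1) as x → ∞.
5*x/2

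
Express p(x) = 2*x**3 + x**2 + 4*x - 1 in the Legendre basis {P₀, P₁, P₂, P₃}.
(-2/3)P₀ + (26/5)P₁ + (2/3)P₂ + (4/5)P₃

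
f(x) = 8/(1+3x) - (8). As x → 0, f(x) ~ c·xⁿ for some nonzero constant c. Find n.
1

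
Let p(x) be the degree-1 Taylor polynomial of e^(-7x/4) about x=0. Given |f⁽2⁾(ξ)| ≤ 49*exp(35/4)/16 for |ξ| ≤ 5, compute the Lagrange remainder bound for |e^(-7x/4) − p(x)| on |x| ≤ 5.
1225*exp(35/4)/32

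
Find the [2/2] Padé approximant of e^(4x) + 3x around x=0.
(37*x**2/3 + 8*x + 1)/(-8*x**2/3 + x + 1)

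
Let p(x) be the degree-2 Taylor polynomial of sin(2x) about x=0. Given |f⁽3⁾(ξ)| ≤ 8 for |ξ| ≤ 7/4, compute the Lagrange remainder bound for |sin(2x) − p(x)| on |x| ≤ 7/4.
343/48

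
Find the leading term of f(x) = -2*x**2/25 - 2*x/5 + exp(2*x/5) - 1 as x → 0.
4*x**3/375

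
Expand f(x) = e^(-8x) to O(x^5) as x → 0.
1 - 8*x + 32*x**2 - 256*x**3/3 + 512*x**4/3 + O(x**5)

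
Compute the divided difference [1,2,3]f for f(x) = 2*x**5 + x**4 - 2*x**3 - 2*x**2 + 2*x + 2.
191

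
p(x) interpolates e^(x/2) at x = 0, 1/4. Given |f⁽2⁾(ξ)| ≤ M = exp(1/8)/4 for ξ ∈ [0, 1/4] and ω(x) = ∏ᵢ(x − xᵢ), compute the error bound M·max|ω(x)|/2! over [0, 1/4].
exp(1/8)/512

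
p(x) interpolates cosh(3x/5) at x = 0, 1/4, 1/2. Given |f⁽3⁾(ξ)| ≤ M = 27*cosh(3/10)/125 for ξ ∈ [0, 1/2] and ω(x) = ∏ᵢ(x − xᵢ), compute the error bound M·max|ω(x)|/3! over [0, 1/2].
sqrt(3)*cosh(3/10)/8000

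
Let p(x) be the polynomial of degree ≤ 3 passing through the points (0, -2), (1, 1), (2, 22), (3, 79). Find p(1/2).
-13/8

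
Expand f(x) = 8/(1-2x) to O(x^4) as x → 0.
8 + 16*x + 32*x**2 + 64*x**3 + O(x**4)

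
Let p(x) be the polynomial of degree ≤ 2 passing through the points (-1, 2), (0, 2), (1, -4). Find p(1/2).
-1/4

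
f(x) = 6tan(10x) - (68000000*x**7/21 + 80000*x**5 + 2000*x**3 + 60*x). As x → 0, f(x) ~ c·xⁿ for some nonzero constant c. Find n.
9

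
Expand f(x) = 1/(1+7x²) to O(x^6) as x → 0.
1 - 7*x**2 + 49*x**4 + O(x**6)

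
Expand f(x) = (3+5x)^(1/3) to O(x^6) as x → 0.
3**(1/3) + 5*3**(1/3)*x/9 - 25*3**(1/3)*x**2/81 + 625*3**(1/3)*x**3/2187 - 6250*3**(1/3)*x**4/19683 + 68750*3**(1/3)*x**5/177147 + O(x**6)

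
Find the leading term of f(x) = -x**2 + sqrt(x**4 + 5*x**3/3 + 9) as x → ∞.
5*x/6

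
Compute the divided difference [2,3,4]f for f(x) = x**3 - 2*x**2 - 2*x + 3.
7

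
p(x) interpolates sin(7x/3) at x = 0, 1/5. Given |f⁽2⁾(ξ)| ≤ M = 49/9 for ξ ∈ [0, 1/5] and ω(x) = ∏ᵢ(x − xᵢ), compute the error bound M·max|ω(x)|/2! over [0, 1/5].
49/1800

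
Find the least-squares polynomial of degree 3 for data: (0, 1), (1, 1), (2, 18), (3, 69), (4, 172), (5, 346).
13/14 + (-53/28)x + (-23/28)x² + (3)x³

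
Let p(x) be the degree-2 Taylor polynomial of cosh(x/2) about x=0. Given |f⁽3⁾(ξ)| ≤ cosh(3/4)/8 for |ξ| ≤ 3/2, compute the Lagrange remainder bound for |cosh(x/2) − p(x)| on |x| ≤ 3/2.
9*cosh(3/4)/128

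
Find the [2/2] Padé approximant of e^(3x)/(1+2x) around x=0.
(7*x**2/4 + 11*x/6 + 1)/(-19*x**2/12 + 5*x/6 + 1)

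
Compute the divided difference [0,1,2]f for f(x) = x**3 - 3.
3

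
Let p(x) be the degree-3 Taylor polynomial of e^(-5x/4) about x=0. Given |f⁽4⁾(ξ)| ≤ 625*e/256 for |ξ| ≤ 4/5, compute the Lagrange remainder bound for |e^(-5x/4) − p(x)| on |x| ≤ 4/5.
e/24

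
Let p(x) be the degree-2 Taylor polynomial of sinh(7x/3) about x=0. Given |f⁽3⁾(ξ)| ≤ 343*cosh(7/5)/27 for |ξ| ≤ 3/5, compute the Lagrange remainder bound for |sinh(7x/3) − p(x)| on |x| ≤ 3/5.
343*cosh(7/5)/750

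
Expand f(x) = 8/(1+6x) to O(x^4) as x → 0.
8 - 48*x + 288*x**2 - 1728*x**3 + O(x**4)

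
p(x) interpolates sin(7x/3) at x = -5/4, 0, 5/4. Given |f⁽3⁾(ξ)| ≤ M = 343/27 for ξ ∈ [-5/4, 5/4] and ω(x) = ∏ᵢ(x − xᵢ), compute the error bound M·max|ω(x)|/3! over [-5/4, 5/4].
42875*sqrt(3)/46656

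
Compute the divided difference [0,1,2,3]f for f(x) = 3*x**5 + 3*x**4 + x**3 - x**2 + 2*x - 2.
94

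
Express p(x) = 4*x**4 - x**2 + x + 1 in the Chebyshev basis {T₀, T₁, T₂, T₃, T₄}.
(2)T₀ + T₁ + (3/2)T₂ + (1/2)T₄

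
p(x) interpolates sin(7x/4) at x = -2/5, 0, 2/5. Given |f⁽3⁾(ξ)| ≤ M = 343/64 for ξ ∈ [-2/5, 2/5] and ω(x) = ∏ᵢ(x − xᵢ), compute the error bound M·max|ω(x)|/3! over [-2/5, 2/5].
343*sqrt(3)/27000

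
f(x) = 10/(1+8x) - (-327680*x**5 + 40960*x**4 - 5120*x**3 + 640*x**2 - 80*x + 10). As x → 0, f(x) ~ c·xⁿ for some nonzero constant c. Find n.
6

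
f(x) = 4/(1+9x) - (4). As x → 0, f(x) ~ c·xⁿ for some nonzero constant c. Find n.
1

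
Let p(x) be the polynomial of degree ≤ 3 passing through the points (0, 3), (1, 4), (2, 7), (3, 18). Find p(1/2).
29/8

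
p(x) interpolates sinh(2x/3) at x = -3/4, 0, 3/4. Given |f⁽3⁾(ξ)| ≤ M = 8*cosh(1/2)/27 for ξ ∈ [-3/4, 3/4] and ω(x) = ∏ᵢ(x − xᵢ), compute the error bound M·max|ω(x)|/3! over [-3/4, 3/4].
sqrt(3)*cosh(1/2)/216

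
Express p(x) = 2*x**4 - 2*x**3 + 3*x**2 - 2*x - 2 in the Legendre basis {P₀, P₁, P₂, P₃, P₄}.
(-3/5)P₀ + (-16/5)P₁ + (22/7)P₂ + (-4/5)P₃ + (16/35)P₄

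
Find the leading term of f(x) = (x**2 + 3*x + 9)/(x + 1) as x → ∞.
x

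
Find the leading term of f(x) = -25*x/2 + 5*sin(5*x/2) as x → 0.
-625*x**3/48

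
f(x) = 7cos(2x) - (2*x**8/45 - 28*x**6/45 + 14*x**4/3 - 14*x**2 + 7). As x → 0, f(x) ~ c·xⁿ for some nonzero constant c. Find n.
10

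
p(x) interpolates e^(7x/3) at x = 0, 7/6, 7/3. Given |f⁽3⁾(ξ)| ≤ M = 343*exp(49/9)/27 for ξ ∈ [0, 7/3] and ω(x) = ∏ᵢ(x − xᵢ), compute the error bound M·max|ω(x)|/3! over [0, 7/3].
117649*sqrt(3)*exp(49/9)/157464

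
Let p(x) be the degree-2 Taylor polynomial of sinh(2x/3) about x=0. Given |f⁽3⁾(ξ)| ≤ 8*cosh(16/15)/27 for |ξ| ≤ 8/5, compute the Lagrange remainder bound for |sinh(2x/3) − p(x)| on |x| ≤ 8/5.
2048*cosh(16/15)/10125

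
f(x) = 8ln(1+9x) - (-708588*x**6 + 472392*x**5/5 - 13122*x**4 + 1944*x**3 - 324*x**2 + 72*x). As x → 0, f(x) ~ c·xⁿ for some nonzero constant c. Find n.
7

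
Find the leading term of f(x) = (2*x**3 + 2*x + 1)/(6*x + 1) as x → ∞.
x**2/3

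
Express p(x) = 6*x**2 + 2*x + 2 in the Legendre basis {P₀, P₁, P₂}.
(4)P₀ + (2)P₁ + (4)P₂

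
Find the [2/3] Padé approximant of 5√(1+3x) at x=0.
(315*x**2/16 + 21*x + 5)/(-27*x**3/160 + 81*x**2/80 + 27*x/10 + 1)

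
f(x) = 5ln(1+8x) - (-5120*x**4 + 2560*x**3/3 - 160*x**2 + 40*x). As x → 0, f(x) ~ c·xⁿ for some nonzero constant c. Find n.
5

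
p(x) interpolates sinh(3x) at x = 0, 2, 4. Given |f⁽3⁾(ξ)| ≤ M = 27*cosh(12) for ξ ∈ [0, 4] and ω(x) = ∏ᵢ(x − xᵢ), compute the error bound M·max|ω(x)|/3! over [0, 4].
8*sqrt(3)*cosh(12)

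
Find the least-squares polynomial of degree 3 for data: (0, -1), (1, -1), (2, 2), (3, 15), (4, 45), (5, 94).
-53/63 + (-155/189)x + (-179/252)x² + (101/108)x³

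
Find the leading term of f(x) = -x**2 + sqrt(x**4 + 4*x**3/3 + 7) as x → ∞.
2*x/3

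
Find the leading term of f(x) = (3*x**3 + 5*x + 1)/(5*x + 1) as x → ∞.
3*x**2/5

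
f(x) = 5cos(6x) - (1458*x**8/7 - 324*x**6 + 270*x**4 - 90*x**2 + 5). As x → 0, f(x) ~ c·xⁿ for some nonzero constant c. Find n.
10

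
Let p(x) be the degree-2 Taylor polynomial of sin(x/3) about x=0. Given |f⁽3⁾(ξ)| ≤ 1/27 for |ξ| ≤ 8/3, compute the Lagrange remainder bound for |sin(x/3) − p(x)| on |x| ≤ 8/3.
256/2187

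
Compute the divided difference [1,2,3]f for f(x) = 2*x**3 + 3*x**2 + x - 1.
15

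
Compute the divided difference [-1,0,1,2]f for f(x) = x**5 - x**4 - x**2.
3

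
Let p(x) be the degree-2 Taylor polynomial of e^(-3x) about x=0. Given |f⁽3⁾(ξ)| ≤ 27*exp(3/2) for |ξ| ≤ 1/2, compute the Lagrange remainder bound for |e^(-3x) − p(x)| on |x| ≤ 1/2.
9*exp(3/2)/16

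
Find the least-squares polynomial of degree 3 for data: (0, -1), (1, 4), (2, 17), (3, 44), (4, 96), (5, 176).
-17/18 + (2573/756)x + (31/126)x² + (133/108)x³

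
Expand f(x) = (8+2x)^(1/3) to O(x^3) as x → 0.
2 + x/6 - x**2/72 + O(x**3)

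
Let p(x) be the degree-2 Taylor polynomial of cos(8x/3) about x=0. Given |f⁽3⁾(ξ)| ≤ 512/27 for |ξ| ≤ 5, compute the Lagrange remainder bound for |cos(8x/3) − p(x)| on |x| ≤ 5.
32000/81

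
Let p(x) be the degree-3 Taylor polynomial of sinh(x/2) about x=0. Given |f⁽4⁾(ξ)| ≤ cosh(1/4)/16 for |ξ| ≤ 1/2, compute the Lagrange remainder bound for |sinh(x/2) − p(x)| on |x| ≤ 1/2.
cosh(1/4)/6144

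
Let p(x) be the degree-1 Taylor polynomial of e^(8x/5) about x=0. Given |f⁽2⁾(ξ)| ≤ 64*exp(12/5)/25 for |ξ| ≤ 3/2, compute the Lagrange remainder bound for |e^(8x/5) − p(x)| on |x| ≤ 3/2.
72*exp(12/5)/25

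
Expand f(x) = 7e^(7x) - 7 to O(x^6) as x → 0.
49*x + 343*x**2/2 + 2401*x**3/6 + 16807*x**4/24 + 117649*x**5/120 + O(x**6)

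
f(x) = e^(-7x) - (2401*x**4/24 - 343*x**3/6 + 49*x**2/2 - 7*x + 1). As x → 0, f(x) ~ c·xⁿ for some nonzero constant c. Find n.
5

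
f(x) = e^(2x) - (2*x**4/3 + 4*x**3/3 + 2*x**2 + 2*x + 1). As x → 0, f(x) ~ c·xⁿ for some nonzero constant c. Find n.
5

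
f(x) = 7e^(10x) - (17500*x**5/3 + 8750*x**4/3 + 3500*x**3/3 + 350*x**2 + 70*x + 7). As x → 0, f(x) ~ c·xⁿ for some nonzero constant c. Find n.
6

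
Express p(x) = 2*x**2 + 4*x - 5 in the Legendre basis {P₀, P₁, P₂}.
(-13/3)P₀ + (4)P₁ + (4/3)P₂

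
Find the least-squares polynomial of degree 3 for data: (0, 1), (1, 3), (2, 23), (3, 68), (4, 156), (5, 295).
37/42 + (-319/252)x + (79/42)x² + (73/36)x³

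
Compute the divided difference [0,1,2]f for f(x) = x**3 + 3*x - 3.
3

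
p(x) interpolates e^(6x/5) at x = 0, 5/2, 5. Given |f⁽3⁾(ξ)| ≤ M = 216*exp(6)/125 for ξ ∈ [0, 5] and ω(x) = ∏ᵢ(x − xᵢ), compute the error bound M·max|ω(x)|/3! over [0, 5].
sqrt(3)*exp(6)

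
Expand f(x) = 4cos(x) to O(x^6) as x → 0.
4 - 2*x**2 + x**4/6 + O(x**6)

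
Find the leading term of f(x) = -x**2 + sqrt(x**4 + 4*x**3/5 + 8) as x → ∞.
2*x/5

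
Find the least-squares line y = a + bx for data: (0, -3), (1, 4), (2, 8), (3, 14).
a = -5/2, b = 11/2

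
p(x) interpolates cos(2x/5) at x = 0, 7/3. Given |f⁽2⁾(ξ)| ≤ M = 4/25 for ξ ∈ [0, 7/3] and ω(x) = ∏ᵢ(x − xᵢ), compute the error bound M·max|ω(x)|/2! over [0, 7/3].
49/450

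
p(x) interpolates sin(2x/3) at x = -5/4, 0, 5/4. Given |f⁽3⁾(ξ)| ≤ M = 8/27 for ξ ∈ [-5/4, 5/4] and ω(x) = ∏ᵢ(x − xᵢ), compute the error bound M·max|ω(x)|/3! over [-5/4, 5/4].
125*sqrt(3)/5832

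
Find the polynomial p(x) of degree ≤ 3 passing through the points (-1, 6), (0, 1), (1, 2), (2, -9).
-3*x**3 + 3*x**2 + x + 1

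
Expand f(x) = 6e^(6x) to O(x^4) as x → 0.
6 + 36*x + 108*x**2 + 216*x**3 + O(x**4)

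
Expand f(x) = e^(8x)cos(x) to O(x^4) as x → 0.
1 + 8*x + 63*x**2/2 + 244*x**3/3 + O(x**4)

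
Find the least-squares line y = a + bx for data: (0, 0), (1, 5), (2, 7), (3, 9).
a = 9/10, b = 29/10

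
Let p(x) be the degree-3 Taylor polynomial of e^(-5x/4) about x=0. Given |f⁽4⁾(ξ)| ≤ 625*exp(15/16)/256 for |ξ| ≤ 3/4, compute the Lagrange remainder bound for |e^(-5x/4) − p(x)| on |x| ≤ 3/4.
16875*exp(15/16)/524288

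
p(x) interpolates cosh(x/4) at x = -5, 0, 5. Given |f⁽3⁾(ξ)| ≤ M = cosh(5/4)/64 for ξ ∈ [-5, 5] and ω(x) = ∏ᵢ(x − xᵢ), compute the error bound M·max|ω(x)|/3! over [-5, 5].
125*sqrt(3)*cosh(5/4)/1728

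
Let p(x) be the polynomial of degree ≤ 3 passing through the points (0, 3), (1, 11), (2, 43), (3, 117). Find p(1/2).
41/8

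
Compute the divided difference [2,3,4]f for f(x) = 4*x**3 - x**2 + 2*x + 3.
35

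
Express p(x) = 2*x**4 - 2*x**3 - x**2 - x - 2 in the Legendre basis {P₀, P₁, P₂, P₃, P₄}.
(-29/15)P₀ + (-11/5)P₁ + (10/21)P₂ + (-4/5)P₃ + (16/35)P₄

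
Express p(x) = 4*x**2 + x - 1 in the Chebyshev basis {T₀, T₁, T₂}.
T₀ + T₁ + (2)T₂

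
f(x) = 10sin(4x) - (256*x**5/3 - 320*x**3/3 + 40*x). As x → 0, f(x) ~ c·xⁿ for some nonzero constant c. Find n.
7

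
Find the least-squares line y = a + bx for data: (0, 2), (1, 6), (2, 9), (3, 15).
a = 17/10, b = 21/5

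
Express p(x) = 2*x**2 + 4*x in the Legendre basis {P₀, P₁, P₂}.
(2/3)P₀ + (4)P₁ + (4/3)P₂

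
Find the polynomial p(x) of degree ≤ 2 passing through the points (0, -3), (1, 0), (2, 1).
-x**2 + 4*x - 3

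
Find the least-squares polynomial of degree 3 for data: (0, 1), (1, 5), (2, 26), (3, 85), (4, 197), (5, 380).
8/7 + (-1/6)x + (17/28)x² + (35/12)x³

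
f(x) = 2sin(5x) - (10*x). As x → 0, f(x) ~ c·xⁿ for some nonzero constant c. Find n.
3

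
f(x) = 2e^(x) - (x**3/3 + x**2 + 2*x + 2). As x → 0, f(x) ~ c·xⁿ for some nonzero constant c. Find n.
4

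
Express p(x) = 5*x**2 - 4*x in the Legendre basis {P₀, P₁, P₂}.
(5/3)P₀ + (-4)P₁ + (10/3)P₂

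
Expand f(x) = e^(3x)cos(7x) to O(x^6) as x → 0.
1 + 3*x - 20*x**2 - 69*x**3 - 41*x**4/6 + 1919*x**5/10 + O(x**6)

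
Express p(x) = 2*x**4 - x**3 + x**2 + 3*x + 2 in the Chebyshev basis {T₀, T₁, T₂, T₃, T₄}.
(13/4)T₀ + (9/4)T₁ + (3/2)T₂ + (-1/4)T₃ + (1/4)T₄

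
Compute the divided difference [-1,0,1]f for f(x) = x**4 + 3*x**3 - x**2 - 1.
0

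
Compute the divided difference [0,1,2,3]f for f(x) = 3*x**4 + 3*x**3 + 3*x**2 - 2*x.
21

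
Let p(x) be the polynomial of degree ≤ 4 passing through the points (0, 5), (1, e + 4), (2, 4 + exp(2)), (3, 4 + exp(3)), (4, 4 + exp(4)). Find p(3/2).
-5*exp(3)/32 + 15*e/32 + 3*exp(4)/128 + 507/128 + 45*exp(2)/64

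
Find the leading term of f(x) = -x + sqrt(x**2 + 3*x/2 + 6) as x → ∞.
3/4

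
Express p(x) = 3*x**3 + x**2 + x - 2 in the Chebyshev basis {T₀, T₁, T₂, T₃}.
(-3/2)T₀ + (13/4)T₁ + (1/2)T₂ + (3/4)T₃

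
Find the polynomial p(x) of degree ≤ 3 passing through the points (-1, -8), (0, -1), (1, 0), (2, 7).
2*x**3 - 3*x**2 + 2*x - 1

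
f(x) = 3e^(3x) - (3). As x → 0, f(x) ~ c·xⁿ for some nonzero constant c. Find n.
1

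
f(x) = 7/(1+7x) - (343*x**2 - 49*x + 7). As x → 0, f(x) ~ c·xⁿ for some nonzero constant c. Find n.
3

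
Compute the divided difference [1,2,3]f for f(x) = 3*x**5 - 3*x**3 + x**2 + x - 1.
253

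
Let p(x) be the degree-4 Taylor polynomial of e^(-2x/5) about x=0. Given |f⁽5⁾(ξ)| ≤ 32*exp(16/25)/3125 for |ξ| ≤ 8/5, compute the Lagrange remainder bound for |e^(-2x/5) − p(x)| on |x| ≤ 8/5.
131072*exp(16/25)/146484375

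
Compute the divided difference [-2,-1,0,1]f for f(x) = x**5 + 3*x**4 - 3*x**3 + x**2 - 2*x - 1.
-4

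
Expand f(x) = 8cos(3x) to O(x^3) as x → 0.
8 - 36*x**2 + O(x**3)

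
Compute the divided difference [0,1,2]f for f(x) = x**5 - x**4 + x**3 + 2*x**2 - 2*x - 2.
13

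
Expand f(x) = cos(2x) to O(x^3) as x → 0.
1 - 2*x**2 + O(x**3)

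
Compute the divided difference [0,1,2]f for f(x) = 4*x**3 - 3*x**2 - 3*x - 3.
9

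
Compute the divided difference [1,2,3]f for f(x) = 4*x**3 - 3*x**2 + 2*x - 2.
21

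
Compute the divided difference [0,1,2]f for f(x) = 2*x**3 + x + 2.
6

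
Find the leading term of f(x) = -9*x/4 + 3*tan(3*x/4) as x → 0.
27*x**3/64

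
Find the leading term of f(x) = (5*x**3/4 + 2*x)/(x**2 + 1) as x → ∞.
5*x/4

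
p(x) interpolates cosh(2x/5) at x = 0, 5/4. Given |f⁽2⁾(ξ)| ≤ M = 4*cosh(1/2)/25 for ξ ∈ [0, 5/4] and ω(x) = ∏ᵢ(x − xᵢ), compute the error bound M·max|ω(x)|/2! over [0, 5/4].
cosh(1/2)/32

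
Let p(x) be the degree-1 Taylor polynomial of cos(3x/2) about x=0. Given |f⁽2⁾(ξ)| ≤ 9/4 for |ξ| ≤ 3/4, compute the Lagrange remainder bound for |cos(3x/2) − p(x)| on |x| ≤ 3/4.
81/128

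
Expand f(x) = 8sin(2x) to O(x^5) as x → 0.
16*x - 32*x**3/3 + O(x**5)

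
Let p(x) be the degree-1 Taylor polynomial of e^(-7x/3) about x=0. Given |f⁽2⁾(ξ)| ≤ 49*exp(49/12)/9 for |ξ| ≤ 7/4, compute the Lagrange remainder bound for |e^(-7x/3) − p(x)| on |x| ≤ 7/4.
2401*exp(49/12)/288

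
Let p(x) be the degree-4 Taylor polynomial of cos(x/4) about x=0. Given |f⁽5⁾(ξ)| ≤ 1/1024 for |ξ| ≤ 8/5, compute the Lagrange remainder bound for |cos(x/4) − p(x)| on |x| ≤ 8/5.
4/46875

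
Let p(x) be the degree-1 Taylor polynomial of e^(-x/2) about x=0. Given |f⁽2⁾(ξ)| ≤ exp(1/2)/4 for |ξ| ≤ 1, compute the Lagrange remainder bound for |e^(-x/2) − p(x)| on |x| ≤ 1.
exp(1/2)/8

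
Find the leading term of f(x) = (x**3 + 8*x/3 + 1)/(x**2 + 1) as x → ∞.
x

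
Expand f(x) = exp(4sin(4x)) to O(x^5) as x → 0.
1 + 16*x + 128*x**2 + 640*x**3 + 2048*x**4 + O(x**5)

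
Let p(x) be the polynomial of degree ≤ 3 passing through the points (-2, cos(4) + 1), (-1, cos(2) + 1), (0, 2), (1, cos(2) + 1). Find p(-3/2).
cos(2) + 5*cos(4)/16 + 11/16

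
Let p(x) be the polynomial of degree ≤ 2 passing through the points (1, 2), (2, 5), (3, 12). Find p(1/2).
2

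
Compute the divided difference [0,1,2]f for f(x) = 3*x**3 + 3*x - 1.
9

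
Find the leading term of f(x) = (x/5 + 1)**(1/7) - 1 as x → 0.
x/35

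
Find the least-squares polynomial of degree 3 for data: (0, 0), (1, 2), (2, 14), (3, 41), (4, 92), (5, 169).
4/63 + (-457/378)x + (517/252)x² + (107/108)x³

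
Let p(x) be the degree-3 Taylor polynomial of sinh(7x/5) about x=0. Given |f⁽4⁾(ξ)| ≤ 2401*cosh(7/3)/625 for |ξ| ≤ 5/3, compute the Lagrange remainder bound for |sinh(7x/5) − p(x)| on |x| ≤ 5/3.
2401*cosh(7/3)/1944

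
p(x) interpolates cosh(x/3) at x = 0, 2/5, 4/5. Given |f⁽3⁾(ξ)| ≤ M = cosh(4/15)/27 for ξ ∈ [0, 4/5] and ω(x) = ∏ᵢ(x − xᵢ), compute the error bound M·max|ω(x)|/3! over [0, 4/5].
8*sqrt(3)*cosh(4/15)/91125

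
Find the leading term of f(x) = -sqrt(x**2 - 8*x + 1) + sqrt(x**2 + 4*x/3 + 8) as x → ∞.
14/3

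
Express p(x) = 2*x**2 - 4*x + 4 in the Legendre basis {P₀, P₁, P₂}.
(14/3)P₀ + (-4)P₁ + (4/3)P₂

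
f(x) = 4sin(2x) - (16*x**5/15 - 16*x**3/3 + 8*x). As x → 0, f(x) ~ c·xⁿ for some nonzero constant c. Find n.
7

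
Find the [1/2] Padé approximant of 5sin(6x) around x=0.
30*x/(6*x**2 + 1)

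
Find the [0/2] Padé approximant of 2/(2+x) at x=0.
1/(x/2 + 1)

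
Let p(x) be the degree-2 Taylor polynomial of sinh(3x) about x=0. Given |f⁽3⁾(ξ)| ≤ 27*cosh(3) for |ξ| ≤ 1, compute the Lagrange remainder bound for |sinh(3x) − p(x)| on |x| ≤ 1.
9*cosh(3)/2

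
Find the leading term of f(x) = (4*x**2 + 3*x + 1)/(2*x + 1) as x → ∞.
2*x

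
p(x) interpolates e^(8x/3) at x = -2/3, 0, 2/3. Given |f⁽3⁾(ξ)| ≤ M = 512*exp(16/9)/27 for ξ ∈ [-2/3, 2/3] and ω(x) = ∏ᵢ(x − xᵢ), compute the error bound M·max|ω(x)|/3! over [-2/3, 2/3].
4096*sqrt(3)*exp(16/9)/19683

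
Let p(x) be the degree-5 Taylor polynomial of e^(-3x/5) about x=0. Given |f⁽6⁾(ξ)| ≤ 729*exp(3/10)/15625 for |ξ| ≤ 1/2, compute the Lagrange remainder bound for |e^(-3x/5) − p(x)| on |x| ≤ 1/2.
81*exp(3/10)/80000000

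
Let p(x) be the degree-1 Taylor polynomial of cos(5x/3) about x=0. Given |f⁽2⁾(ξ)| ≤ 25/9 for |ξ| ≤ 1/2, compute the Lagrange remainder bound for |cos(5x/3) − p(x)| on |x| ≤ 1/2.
25/72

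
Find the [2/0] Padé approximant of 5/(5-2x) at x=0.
4*x**2/25 + 2*x/5 + 1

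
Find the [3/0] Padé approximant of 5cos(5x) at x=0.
5 - 125*x**2/2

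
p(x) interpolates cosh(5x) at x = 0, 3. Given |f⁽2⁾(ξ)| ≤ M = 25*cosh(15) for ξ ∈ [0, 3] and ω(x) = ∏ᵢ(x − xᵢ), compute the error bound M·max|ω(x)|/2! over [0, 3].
225*cosh(15)/8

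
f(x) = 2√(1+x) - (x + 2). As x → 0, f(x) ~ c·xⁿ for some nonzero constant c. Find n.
2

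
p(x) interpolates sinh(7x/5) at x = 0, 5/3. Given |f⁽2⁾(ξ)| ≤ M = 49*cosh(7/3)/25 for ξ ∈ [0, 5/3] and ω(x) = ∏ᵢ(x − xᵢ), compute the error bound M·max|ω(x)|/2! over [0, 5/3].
49*cosh(7/3)/72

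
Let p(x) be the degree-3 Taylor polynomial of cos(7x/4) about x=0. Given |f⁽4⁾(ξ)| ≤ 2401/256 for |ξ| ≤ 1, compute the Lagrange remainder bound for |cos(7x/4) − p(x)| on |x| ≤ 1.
2401/6144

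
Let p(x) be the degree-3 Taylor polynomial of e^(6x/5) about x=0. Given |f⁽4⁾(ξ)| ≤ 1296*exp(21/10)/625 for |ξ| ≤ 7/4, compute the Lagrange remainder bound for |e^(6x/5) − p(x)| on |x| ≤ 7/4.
64827*exp(21/10)/80000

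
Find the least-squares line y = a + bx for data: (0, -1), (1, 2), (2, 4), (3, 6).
a = -7/10, b = 23/10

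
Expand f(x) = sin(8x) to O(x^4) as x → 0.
8*x - 256*x**3/3 + O(x**4)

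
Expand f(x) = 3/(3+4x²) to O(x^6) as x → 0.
1 - 4*x**2/3 + 16*x**4/9 + O(x**6)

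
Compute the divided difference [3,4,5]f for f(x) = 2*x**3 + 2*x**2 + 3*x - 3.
26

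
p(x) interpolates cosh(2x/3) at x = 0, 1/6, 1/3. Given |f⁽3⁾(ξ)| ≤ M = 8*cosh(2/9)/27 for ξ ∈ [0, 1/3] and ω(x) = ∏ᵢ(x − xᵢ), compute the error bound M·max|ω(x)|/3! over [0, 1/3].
sqrt(3)*cosh(2/9)/19683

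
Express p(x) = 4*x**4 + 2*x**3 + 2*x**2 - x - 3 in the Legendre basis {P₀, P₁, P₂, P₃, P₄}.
(-23/15)P₀ + (1/5)P₁ + (76/21)P₂ + (4/5)P₃ + (32/35)P₄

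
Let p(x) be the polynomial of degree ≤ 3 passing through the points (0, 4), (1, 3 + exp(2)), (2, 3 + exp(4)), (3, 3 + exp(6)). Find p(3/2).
-exp(6)/16 + 47/16 + 9*exp(2)/16 + 9*exp(4)/16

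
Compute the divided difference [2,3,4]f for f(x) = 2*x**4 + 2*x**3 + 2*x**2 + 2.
130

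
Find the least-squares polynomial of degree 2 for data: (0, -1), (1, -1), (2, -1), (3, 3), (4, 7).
-31/35 + (-10/7)x + (6/7)x²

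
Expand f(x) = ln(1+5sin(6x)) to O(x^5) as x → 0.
30*x - 450*x**2 + 8820*x**3 - 197100*x**4 + O(x**5)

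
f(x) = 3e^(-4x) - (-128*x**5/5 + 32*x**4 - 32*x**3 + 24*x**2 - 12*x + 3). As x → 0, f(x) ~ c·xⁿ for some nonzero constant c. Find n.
6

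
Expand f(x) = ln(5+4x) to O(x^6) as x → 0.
log(5) + 4*x/5 - 8*x**2/25 + 64*x**3/375 - 64*x**4/625 + 1024*x**5/15625 + O(x**6)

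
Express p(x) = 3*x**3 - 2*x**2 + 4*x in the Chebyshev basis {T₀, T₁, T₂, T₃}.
-T₀ + (25/4)T₁ - T₂ + (3/4)T₃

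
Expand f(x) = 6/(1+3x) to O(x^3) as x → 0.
6 - 18*x + 54*x**2 + O(x**3)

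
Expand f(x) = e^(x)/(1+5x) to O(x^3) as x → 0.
1 - 4*x + 41*x**2/2 + O(x**3)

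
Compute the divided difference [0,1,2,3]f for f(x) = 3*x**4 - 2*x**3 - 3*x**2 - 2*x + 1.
16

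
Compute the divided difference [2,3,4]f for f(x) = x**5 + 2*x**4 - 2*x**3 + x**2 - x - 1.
378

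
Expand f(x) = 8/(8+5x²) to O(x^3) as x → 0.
1 - 5*x**2/8 + O(x**3)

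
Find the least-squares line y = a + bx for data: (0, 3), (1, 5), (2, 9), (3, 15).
a = 2, b = 4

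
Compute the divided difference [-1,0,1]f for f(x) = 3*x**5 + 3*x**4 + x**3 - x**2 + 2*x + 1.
2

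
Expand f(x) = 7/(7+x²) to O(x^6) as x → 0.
1 - x**2/7 + x**4/49 + O(x**6)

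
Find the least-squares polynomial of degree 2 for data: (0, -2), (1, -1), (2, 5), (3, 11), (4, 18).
-87/35 + (62/35)x + (6/7)x²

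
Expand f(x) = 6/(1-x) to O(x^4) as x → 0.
6 + 6*x + 6*x**2 + 6*x**3 + O(x**4)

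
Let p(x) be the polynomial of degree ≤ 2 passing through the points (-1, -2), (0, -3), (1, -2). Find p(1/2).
-11/4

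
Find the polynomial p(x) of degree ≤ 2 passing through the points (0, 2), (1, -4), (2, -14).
-2*x**2 - 4*x + 2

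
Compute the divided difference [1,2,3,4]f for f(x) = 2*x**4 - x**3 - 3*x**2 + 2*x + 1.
19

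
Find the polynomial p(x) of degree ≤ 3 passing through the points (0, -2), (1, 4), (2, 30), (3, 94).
3*x**3 + x**2 + 2*x - 2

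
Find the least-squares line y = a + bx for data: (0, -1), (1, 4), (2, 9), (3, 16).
a = -7/5, b = 28/5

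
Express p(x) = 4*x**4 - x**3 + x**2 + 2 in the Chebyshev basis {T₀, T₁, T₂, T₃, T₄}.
(4)T₀ + (-3/4)T₁ + (5/2)T₂ + (-1/4)T₃ + (1/2)T₄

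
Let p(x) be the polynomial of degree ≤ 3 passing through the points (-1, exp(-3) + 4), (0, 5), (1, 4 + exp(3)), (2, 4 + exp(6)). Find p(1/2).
((-exp(6) + 73 + 9*exp(3))*exp(3) - 1)*exp(-3)/16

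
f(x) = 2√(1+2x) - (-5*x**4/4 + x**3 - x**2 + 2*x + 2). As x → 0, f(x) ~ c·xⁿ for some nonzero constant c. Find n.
5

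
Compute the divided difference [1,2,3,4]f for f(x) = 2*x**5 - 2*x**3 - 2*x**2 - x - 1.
128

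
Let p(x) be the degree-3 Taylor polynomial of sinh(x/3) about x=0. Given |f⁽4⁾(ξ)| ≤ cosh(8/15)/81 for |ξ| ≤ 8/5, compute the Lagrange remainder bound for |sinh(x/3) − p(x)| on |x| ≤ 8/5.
512*cosh(8/15)/151875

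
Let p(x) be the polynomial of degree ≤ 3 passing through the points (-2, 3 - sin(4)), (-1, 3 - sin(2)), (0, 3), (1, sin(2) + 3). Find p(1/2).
-sin(4)/16 + 5*sin(2)/8 + 3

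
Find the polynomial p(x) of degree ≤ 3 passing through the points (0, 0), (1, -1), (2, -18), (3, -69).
-3*x**3 + x**2 + x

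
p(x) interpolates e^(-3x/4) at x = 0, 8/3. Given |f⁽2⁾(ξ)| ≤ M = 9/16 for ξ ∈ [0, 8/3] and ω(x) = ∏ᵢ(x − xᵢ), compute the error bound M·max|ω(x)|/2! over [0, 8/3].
1/2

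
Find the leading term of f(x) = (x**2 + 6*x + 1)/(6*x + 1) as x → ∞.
x/6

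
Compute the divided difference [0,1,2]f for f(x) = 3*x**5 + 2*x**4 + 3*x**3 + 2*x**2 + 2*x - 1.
70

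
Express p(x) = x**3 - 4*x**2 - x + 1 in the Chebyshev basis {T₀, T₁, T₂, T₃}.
-T₀ + (-1/4)T₁ + (-2)T₂ + (1/4)T₃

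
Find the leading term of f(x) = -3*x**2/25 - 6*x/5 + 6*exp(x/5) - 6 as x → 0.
x**3/125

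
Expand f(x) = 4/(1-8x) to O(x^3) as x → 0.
4 + 32*x + 256*x**2 + O(x**3)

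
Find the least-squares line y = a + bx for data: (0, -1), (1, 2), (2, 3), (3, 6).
a = -4/5, b = 11/5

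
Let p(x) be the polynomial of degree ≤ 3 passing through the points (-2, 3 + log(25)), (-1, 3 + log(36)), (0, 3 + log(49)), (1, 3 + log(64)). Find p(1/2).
3 + log(14*2**(1/4)*3**(3/8)*5**(1/8)*7**(7/8)/3)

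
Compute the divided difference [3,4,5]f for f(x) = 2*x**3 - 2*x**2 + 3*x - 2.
22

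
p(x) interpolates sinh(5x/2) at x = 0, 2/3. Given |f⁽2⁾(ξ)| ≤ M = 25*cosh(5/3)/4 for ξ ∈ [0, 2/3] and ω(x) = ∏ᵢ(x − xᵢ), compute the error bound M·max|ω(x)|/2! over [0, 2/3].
25*cosh(5/3)/72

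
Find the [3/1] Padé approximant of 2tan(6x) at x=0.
144*x**3 + 12*x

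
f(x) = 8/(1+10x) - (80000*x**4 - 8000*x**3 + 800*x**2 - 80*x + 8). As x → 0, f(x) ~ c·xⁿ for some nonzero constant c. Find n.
5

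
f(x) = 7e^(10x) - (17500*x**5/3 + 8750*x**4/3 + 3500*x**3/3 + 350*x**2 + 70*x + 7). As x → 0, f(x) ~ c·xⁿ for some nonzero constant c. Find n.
6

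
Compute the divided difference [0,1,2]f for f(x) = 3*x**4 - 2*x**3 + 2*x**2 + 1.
17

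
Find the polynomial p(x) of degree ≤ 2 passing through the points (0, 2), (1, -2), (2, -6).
2 - 4*x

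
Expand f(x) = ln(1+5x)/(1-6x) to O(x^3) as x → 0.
5*x + 35*x**2/2 + O(x**3)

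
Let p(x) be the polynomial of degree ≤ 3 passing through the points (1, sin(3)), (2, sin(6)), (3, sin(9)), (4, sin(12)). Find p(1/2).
-5*sin(12)/16 + 35*sin(3)/16 + 21*sin(9)/16 - 35*sin(6)/16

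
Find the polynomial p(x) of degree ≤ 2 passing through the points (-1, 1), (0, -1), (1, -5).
-x**2 - 3*x - 1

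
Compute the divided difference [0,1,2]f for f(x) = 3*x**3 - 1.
9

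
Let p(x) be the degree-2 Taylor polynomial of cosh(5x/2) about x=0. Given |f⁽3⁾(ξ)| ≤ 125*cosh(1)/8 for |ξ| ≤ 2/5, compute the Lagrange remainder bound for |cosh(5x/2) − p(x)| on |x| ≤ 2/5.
cosh(1)/6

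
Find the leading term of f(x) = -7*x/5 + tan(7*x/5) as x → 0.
343*x**3/375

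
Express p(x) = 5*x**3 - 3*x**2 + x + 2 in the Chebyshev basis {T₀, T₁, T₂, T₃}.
(1/2)T₀ + (19/4)T₁ + (-3/2)T₂ + (5/4)T₃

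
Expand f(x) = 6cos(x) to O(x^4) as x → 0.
6 - 3*x**2 + O(x**4)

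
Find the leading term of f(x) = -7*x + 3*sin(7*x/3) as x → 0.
-343*x**3/54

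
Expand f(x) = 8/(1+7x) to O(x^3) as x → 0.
8 - 56*x + 392*x**2 + O(x**3)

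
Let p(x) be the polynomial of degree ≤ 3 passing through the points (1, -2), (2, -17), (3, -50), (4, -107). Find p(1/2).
5/8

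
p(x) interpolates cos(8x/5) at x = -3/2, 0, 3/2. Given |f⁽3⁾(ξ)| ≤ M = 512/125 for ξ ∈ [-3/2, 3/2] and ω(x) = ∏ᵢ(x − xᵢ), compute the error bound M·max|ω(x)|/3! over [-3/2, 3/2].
64*sqrt(3)/125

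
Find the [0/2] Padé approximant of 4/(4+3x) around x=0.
1/(3*x/4 + 1)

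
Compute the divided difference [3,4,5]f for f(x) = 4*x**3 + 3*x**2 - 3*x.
51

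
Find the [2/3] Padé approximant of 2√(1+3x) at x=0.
(63*x**2/8 + 42*x/5 + 2)/(-27*x**3/160 + 81*x**2/80 + 27*x/10 + 1)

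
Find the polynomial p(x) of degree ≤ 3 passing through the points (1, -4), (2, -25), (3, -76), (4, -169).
-2*x**3 - 3*x**2 + 2*x - 1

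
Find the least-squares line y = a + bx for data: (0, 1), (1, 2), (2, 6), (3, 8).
a = 1/2, b = 5/2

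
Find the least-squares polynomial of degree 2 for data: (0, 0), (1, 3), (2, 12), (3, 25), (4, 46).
4/35 + (-1/35)x + (20/7)x²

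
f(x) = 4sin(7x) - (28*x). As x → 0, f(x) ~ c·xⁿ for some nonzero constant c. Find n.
3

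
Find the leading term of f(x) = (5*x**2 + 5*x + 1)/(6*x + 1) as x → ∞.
5*x/6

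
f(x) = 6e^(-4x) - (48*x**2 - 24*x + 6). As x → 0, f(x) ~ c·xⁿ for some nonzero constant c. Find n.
3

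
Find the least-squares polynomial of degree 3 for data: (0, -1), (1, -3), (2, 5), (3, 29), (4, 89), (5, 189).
-22/21 + (-221/126)x + (-37/21)x² + (35/18)x³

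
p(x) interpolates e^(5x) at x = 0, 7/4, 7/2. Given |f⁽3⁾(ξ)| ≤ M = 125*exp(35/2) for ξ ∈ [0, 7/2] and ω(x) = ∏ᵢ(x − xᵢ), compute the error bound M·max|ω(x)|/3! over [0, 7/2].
42875*sqrt(3)*exp(35/2)/1728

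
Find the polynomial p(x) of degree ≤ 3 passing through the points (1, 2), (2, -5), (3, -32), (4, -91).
-2*x**3 + 2*x**2 + x + 1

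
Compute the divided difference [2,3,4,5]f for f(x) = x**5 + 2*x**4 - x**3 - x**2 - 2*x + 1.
152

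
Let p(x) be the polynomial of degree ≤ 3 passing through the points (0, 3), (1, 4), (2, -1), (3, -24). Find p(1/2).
7/2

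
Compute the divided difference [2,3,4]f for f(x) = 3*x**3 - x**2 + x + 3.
26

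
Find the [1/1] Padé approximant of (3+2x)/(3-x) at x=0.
(2*x/3 + 1)/(1 - x/3)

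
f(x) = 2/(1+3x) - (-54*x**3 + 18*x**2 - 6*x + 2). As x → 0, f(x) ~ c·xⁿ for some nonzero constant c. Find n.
4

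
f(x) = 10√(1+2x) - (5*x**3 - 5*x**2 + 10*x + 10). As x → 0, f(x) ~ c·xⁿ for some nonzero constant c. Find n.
4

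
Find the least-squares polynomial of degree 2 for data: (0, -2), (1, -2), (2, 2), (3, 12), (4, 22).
-16/7 + (-43/35)x + (13/7)x²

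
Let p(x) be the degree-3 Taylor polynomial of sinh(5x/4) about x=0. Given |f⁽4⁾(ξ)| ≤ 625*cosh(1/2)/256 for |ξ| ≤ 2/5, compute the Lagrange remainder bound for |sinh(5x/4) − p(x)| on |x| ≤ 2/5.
cosh(1/2)/384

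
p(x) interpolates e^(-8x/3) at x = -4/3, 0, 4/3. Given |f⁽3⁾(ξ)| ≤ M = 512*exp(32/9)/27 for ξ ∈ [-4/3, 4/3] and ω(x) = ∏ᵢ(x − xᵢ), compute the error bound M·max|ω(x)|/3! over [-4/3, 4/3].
32768*sqrt(3)*exp(32/9)/19683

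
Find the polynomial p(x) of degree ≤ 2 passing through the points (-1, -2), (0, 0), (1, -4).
-3*x**2 - x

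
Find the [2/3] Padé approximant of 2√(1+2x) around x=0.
(7*x**2/2 + 28*x/5 + 2)/(-x**3/20 + 9*x**2/20 + 9*x/5 + 1)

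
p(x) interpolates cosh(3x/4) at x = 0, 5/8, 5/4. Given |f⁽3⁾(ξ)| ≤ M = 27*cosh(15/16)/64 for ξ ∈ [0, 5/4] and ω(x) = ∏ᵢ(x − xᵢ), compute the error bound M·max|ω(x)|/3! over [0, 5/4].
125*sqrt(3)*cosh(15/16)/32768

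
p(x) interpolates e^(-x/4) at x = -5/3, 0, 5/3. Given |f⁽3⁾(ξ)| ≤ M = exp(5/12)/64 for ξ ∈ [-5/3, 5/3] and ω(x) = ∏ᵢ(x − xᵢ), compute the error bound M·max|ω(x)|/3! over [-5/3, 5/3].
125*sqrt(3)*exp(5/12)/46656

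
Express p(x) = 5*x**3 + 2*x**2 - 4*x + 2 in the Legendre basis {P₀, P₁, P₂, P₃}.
(8/3)P₀ - P₁ + (4/3)P₂ + (2)P₃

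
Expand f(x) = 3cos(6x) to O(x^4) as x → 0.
3 - 54*x**2 + O(x**4)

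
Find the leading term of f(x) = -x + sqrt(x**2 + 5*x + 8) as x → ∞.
5/2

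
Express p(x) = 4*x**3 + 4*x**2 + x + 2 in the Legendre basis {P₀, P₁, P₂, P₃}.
(10/3)P₀ + (17/5)P₁ + (8/3)P₂ + (8/5)P₃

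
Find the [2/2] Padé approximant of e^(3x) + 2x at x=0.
(39*x**2/4 + 13*x/2 + 1)/(-9*x**2/4 + 3*x/2 + 1)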